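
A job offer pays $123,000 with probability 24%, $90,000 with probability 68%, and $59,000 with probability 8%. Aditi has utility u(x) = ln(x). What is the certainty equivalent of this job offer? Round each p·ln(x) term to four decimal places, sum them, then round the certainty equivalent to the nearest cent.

E[u] = 0.24·ln(123000) + 0.68·ln(90000) + 0.08·ln(59000) = 2.8128 + 7.7571 + 0.8788 = 11.4487
CE = e^11.4487 ≈ 93779.35

$93,779.35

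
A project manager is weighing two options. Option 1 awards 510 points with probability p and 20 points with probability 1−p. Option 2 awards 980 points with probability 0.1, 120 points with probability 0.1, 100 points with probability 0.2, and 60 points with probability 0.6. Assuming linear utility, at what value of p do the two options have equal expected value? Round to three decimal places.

p = 0.298

EV(Option 2) = 0.1 × 980 + 0.1 × 120 + 0.2 × 100 + 0.6 × 60 = 98 + 12 + 20 + 36 = 166
p·510 + (1−p)·20 = 166
490p + 20 = 166
p = (166 − 20) / 490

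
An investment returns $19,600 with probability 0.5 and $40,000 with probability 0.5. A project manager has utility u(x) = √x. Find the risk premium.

E[u] = 0.5·√19600 + 0.5·√40000 = 0.5·140 + 0.5·200 = 170
CE = (170)² = 28900
Risk premium = EV − CE = 29800 − 28900 = 900

$900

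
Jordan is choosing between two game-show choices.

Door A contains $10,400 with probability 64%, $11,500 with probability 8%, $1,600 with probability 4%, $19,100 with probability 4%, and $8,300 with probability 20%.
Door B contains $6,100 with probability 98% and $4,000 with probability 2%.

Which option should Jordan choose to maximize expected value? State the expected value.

Door A ($10,064)

Door A = 0.64 × 10400 + 0.08 × 11500 + 0.04 × 1600 + 0.04 × 19100 + 0.2 × 8300 = 6656 + 920 + 64 + 764 + 1660 = 10064
Door B = 0.98 × 6100 + 0.02 × 4000 = 5978 + 80 = 6058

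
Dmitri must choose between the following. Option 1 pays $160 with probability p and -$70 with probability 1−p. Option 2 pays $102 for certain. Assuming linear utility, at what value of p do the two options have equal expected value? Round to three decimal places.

p·160 + (1−p)·(-70) = 102
230p − 70 = 102
p = (102 + 70) / 230

p = 0.748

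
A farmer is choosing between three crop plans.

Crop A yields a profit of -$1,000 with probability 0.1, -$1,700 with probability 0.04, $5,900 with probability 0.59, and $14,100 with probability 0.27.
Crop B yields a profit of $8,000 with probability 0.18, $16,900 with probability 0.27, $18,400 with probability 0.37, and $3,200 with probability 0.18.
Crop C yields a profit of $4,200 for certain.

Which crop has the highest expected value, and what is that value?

Crop A = 0.1 × (-1000) + 0.04 × (-1700) + 0.59 × 5900 + 0.27 × 14100 = -100 − 68 + 3481 + 3807 = 7120
Crop B = 0.18 × 8000 + 0.27 × 16900 + 0.37 × 18400 + 0.18 × 3200 = 1440 + 4563 + 6808 + 576 = 13387
Crop C: 4200 (certain)

Crop B ($13,387)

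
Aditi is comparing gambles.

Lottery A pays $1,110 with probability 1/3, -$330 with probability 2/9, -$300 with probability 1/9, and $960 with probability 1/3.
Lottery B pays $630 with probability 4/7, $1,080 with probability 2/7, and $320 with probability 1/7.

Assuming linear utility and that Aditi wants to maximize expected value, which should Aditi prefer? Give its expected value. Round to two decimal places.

Lottery B ($714.29)

Lottery A = 1/3 × 1110 + 2/9 × (-330) + 1/9 × (-300) + 1/3 × 960 = 370 − 73.3333 − 33.3333 + 320 = 583.3333
Lottery B = 4/7 × 630 + 2/7 × 1080 + 1/7 × 320 = 360 + 308.5714 + 45.7143 = 714.2857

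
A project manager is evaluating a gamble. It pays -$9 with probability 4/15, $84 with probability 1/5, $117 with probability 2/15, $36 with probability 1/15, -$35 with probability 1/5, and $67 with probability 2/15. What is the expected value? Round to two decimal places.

$34.33

EV = 4/15 × (-9) + 1/5 × 84 + 2/15 × 117 + 1/15 × 36 + 1/5 × (-35) + 2/15 × 67 = -2.4 + 16.8 + 15.6 + 2.4 − 7 + 8.9333 = 34.3333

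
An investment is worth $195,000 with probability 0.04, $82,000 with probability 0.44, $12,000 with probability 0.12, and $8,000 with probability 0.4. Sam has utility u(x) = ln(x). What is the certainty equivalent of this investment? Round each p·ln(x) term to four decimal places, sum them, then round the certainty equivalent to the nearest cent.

E[u] = 0.04·ln(195000) + 0.44·ln(82000) + 0.12·ln(12000) + 0.4·ln(8000) = 0.4872 + 4.9784 + 1.1271 + 3.5949 = 10.1876
CE = e^10.1876 ≈ 26571.65

$26,571.65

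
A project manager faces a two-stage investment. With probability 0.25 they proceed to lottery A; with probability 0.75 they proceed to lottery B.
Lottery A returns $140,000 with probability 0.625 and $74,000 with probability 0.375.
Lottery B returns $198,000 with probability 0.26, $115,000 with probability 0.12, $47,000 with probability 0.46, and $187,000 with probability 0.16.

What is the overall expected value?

$116,427.50

EV(A) = 0.625 × 140000 + 0.375 × 74000 = 87500 + 27750 = 115250
EV(B) = 0.26 × 198000 + 0.12 × 115000 + 0.46 × 47000 + 0.16 × 187000 = 51480 + 13800 + 21620 + 29920 = 116820
Overall = 0.25 × 115250 + 0.75 × 116820 = 28812.5 + 87615 = 116427.5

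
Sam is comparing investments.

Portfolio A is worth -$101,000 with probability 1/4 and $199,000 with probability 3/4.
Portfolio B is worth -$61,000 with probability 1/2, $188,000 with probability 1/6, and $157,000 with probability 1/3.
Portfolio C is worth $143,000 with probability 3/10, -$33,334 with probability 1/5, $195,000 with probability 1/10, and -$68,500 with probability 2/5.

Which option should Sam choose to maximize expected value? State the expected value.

Portfolio A = 1/4 × (-101000) + 3/4 × 199000 = -25250 + 149250 = 124000
Portfolio B = 1/2 × (-61000) + 1/6 × 188000 + 1/3 × 157000 = -30500 + 31333.3333 + 52333.3333 = 53166.6667
Portfolio C = 3/10 × 143000 + 1/5 × (-33334) + 1/10 × 195000 + 2/5 × (-68500) = 42900 − 6666.8 + 19500 − 27400 = 28333.2

Portfolio A ($124,000)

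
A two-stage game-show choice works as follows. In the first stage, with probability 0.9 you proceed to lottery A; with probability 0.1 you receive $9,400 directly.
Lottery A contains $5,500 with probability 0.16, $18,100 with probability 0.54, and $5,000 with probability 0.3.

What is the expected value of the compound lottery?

EV(A) = 0.16 × 5500 + 0.54 × 18100 + 0.3 × 5000 = 880 + 9774 + 1500 = 12154
Branch B: 9400 (certain)
Overall = 0.9 × 12154 + 0.1 × 9400 = 10938.6 + 940 = 11878.6

$11,878.60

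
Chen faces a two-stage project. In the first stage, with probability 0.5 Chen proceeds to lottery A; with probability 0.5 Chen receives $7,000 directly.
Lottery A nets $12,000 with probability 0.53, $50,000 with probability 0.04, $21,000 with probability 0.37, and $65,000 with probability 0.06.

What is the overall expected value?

$13,515

EV(A) = 0.53 × 12000 + 0.04 × 50000 + 0.37 × 21000 + 0.06 × 65000 = 6360 + 2000 + 7770 + 3900 = 20030
Branch B: 7000 (certain)
Overall = 0.5 × 20030 + 0.5 × 7000 = 10015 + 3500 = 13515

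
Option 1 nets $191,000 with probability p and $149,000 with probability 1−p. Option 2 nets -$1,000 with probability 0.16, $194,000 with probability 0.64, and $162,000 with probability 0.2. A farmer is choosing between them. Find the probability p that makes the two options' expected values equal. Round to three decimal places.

EV(Option 2) = 0.16 × (-1000) + 0.64 × 194000 + 0.2 × 162000 = -160 + 124160 + 32400 = 156400
p·191000 + (1−p)·149000 = 156400
42000p + 149000 = 156400
p = (156400 − 149000) / 42000

p = 0.176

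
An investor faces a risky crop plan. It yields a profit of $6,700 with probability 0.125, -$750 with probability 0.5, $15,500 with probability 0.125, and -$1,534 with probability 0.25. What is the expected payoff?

$2,016.50

EV = 0.125 × 6700 + 0.5 × (-750) + 0.125 × 15500 + 0.25 × (-1534) = 837.5 − 375 + 1937.5 − 383.5 = 2016.5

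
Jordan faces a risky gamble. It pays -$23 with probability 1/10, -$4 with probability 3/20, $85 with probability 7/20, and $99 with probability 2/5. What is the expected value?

$66.45

EV = 1/10 × (-23) + 3/20 × (-4) + 7/20 × 85 + 2/5 × 99 = -2.3 − 0.6 + 29.75 + 39.6 = 66.45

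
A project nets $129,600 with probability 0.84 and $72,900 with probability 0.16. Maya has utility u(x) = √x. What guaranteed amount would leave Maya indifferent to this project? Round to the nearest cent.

$119,439.36

E[u] = 0.84·√129600 + 0.16·√72900 = 0.84·360 + 0.16·270 = 345.6
CE = (345.6)² = 119439.36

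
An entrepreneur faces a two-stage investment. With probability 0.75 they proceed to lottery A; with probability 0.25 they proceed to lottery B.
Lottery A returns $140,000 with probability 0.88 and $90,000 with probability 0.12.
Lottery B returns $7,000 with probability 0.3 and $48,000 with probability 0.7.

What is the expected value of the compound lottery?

EV(A) = 0.88 × 140000 + 0.12 × 90000 = 123200 + 10800 = 134000
EV(B) = 0.3 × 7000 + 0.7 × 48000 = 2100 + 33600 = 35700
Overall = 0.75 × 134000 + 0.25 × 35700 = 100500 + 8925 = 109425

$109,425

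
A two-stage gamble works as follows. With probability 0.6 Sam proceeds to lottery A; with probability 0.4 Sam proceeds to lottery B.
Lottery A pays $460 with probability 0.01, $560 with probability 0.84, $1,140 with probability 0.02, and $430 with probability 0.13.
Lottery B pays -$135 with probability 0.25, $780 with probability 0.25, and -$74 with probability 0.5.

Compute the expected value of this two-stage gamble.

$381.92

EV(A) = 0.01 × 460 + 0.84 × 560 + 0.02 × 1140 + 0.13 × 430 = 4.6 + 470.4 + 22.8 + 55.9 = 553.7
EV(B) = 0.25 × (-135) + 0.25 × 780 + 0.5 × (-74) = -33.75 + 195 − 37 = 124.25
Overall = 0.6 × 553.7 + 0.4 × 124.25 = 332.22 + 49.7 = 381.92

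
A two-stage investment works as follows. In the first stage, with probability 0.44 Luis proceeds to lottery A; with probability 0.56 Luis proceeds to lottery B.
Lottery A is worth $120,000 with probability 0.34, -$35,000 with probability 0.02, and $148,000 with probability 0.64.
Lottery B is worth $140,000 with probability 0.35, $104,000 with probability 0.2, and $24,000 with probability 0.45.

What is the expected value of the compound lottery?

$104,456.80

EV(A) = 0.34 × 120000 + 0.02 × (-35000) + 0.64 × 148000 = 40800 − 700 + 94720 = 134820
EV(B) = 0.35 × 140000 + 0.2 × 104000 + 0.45 × 24000 = 49000 + 20800 + 10800 = 80600
Overall = 0.44 × 134820 + 0.56 × 80600 = 59320.8 + 45136 = 104456.8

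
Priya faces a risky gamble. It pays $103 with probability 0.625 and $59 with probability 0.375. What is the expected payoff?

$86.50

EV = 0.625 × 103 + 0.375 × 59 = 64.375 + 22.125 = 86.5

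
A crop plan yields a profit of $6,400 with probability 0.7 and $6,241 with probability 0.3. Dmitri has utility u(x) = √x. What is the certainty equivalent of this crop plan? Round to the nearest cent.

E[u] = 0.7·√6400 + 0.3·√6241 = 0.7·80 + 0.3·79 = 79.7
CE = (79.7)² = 6352.09

$6,352.09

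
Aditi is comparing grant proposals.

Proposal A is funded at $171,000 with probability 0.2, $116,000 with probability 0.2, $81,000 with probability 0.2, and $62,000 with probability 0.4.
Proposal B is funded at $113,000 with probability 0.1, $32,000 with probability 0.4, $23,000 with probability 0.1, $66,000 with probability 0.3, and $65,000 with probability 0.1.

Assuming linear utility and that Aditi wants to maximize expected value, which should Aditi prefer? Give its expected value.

Proposal A = 0.2 × 171000 + 0.2 × 116000 + 0.2 × 81000 + 0.4 × 62000 = 34200 + 23200 + 16200 + 24800 = 98400
Proposal B = 0.1 × 113000 + 0.4 × 32000 + 0.1 × 23000 + 0.3 × 66000 + 0.1 × 65000 = 11300 + 12800 + 2300 + 19800 + 6500 = 52700

Proposal A ($98,400)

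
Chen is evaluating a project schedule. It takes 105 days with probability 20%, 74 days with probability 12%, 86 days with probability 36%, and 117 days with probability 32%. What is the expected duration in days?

EV = 0.2 × 105 + 0.12 × 74 + 0.36 × 86 + 0.32 × 117 = 21 + 8.88 + 30.96 + 37.44 = 98.28

98.28 days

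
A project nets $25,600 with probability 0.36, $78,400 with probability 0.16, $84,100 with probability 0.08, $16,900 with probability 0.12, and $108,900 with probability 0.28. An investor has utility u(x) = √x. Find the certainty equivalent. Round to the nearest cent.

$54,568.96

E[u] = 0.36·√25600 + 0.16·√78400 + 0.08·√84100 + 0.12·√16900 + 0.28·√108900 = 0.36·160 + 0.16·280 + 0.08·290 + 0.12·130 + 0.28·330 = 233.6
CE = (233.6)² = 54568.96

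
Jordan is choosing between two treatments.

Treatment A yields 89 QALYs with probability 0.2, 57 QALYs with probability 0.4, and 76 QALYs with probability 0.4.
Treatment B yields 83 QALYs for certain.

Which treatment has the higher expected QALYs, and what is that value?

Treatment B (83 QALYs)

Treatment A = 0.2 × 89 + 0.4 × 57 + 0.4 × 76 = 17.8 + 22.8 + 30.4 = 71
Treatment B: 83 (certain)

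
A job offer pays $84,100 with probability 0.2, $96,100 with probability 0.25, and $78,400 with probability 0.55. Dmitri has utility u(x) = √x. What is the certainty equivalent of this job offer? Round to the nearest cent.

E[u] = 0.2·√84100 + 0.25·√96100 + 0.55·√78400 = 0.2·290 + 0.25·310 + 0.55·280 = 289.5
CE = (289.5)² = 83810.25

$83,810.25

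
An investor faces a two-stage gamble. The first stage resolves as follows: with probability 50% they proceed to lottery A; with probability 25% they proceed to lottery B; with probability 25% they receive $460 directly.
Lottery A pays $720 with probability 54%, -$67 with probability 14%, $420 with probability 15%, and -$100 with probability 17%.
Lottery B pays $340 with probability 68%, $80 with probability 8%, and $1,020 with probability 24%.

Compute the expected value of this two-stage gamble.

EV(A) = 0.54 × 720 + 0.14 × (-67) + 0.15 × 420 + 0.17 × (-100) = 388.8 − 9.38 + 63 − 17 = 425.42
EV(B) = 0.68 × 340 + 0.08 × 80 + 0.24 × 1020 = 231.2 + 6.4 + 244.8 = 482.4
Branch C: 460 (certain)
Overall = 0.5 × 425.42 + 0.25 × 482.4 + 0.25 × 460 = 212.71 + 120.6 + 115 = 448.31

$448.31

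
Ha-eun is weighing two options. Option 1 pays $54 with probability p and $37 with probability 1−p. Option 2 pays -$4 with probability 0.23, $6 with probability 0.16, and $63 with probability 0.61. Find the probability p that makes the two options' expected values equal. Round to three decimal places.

EV(Option 2) = 0.23 × (-4) + 0.16 × 6 + 0.61 × 63 = -0.92 + 0.96 + 38.43 = 38.47
p·54 + (1−p)·37 = 38.47
17p + 37 = 38.47
p = (38.47 − 37) / 17

p = 0.086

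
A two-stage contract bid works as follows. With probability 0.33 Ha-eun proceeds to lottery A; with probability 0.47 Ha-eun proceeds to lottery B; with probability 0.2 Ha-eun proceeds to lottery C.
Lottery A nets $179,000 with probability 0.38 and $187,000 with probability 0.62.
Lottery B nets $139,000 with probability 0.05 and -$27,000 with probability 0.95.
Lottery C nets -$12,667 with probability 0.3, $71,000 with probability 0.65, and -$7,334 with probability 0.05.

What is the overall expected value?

$60,314.44

EV(A) = 0.38 × 179000 + 0.62 × 187000 = 68020 + 115940 = 183960
EV(B) = 0.05 × 139000 + 0.95 × (-27000) = 6950 − 25650 = -18700
EV(C) = 0.3 × (-12667) + 0.65 × 71000 + 0.05 × (-7334) = -3800.1 + 46150 − 366.7 = 41983.2
Overall = 0.33 × 183960 + 0.47 × (-18700) + 0.2 × 41983.2 = 60706.8 − 8789 + 8396.64 = 60314.44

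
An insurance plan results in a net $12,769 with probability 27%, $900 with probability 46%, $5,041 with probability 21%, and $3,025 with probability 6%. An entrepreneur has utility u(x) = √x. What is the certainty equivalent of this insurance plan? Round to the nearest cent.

$3,908.75

E[u] = 0.27·√12769 + 0.46·√900 + 0.21·√5041 + 0.06·√3025 = 0.27·113 + 0.46·30 + 0.21·71 + 0.06·55 = 62.52
CE = (62.52)² = 3908.7504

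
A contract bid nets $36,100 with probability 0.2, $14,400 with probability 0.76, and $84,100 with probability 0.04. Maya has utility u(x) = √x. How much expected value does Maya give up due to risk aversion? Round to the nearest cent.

$1,703.36

E[u] = 0.2·√36100 + 0.76·√14400 + 0.04·√84100 = 0.2·190 + 0.76·120 + 0.04·290 = 140.8
CE = (140.8)² = 19824.64
Risk premium = EV − CE = 21528 − 19824.64 = 1703.36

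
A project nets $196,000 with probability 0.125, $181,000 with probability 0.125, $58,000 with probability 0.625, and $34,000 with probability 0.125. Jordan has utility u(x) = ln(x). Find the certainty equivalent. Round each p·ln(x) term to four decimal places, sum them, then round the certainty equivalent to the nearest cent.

$72,831.22

E[u] = 0.125·ln(196000) + 0.125·ln(181000) + 0.625·ln(58000) + 0.125·ln(34000) = 1.5232 + 1.5133 + 6.8551 + 1.3043 = 11.1959
CE = e^11.1959 ≈ 72831.22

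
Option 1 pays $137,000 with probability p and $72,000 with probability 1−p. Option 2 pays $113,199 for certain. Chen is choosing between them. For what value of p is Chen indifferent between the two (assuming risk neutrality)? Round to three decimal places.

p = 0.634

p·137000 + (1−p)·72000 = 113199
65000p + 72000 = 113199
p = (113199 − 72000) / 65000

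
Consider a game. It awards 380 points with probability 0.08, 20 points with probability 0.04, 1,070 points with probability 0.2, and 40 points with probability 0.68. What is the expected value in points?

EV = 0.08 × 380 + 0.04 × 20 + 0.2 × 1070 + 0.68 × 40 = 30.4 + 0.8 + 214 + 27.2 = 272.4

272.4 points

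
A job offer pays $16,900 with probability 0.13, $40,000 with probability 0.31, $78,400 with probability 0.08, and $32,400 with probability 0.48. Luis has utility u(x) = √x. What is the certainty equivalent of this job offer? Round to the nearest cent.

$35,231.29

E[u] = 0.13·√16900 + 0.31·√40000 + 0.08·√78400 + 0.48·√32400 = 0.13·130 + 0.31·200 + 0.08·280 + 0.48·180 = 187.7
CE = (187.7)² = 35231.29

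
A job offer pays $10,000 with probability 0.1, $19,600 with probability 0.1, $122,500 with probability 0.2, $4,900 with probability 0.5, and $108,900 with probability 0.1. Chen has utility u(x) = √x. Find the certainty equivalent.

E[u] = 0.1·√10000 + 0.1·√19600 + 0.2·√122500 + 0.5·√4900 + 0.1·√108900 = 0.1·100 + 0.1·140 + 0.2·350 + 0.5·70 + 0.1·330 = 162
CE = (162)² = 26244

$26,244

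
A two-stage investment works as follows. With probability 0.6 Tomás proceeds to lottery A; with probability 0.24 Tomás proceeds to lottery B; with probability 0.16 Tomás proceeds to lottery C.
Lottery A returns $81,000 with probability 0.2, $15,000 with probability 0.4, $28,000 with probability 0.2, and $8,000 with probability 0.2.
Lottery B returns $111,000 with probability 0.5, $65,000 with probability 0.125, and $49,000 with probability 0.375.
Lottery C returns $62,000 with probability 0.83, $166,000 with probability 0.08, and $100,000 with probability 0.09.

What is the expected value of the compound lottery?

$49,118.40

EV(A) = 0.2 × 81000 + 0.4 × 15000 + 0.2 × 28000 + 0.2 × 8000 = 16200 + 6000 + 5600 + 1600 = 29400
EV(B) = 0.5 × 111000 + 0.125 × 65000 + 0.375 × 49000 = 55500 + 8125 + 18375 = 82000
EV(C) = 0.83 × 62000 + 0.08 × 166000 + 0.09 × 100000 = 51460 + 13280 + 9000 = 73740
Overall = 0.6 × 29400 + 0.24 × 82000 + 0.16 × 73740 = 17640 + 19680 + 11798.4 = 49118.4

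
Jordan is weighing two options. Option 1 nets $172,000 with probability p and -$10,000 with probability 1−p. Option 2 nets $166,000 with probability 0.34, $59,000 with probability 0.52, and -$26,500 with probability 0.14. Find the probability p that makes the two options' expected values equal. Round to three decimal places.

EV(Option 2) = 0.34 × 166000 + 0.52 × 59000 + 0.14 × (-26500) = 56440 + 30680 − 3710 = 83410
p·172000 + (1−p)·(-10000) = 83410
182000p − 10000 = 83410
p = (83410 + 10000) / 182000

p = 0.513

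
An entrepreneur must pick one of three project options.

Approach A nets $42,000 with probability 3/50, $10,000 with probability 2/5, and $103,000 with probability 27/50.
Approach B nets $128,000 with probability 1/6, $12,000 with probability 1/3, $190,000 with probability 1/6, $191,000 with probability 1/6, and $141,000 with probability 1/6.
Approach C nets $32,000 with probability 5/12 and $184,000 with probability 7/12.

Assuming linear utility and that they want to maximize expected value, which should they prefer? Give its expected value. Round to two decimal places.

Approach A = 3/50 × 42000 + 2/5 × 10000 + 27/50 × 103000 = 2520 + 4000 + 55620 = 62140
Approach B = 1/6 × 128000 + 1/3 × 12000 + 1/6 × 190000 + 1/6 × 191000 + 1/6 × 141000 = 21333.3333 + 4000 + 31666.6667 + 31833.3333 + 23500 = 112333.3333
Approach C = 5/12 × 32000 + 7/12 × 184000 = 13333.3333 + 107333.3333 = 120666.6667

Approach C ($120,666.67)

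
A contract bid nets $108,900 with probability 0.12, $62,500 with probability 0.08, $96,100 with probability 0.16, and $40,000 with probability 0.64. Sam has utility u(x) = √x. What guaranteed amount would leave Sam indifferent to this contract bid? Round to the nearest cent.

E[u] = 0.12·√108900 + 0.08·√62500 + 0.16·√96100 + 0.64·√40000 = 0.12·330 + 0.08·250 + 0.16·310 + 0.64·200 = 237.2
CE = (237.2)² = 56263.84

$56,263.84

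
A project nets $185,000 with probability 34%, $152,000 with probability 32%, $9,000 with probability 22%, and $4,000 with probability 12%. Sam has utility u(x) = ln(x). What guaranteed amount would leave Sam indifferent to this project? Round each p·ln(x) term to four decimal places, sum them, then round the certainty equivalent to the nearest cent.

$56,392.98

E[u] = 0.34·ln(185000) + 0.32·ln(152000) + 0.22·ln(9000) + 0.12·ln(4000) = 4.1236 + 3.8181 + 2.0031 + 0.9953 = 10.9401
CE = e^10.9401 ≈ 56392.98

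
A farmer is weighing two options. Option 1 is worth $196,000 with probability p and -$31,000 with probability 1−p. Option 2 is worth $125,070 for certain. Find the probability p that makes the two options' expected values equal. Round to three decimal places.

p·196000 + (1−p)·(-31000) = 125070
227000p − 31000 = 125070
p = (125070 + 31000) / 227000

p = 0.688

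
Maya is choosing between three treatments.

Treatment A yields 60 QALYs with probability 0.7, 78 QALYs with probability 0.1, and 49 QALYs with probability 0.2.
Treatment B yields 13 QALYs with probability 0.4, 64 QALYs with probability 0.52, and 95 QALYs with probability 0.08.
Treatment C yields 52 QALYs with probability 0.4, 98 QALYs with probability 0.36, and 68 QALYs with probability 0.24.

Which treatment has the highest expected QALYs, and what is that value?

Treatment C (72.4 QALYs)

Treatment A = 0.7 × 60 + 0.1 × 78 + 0.2 × 49 = 42 + 7.8 + 9.8 = 59.6
Treatment B = 0.4 × 13 + 0.52 × 64 + 0.08 × 95 = 5.2 + 33.28 + 7.6 = 46.08
Treatment C = 0.4 × 52 + 0.36 × 98 + 0.24 × 68 = 20.8 + 35.28 + 16.32 = 72.4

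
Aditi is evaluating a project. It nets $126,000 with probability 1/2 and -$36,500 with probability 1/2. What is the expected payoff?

EV = 1/2 × 126000 + 1/2 × (-36500) = 63000 − 18250 = 44750

$44,750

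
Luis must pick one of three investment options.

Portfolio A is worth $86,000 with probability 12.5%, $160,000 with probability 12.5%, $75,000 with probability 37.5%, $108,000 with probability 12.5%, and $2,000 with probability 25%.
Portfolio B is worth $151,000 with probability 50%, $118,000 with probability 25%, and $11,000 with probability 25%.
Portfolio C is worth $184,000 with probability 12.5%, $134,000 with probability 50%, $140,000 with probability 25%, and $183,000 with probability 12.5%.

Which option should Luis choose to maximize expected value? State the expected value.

Portfolio A = 0.125 × 86000 + 0.125 × 160000 + 0.375 × 75000 + 0.125 × 108000 + 0.25 × 2000 = 10750 + 20000 + 28125 + 13500 + 500 = 72875
Portfolio B = 0.5 × 151000 + 0.25 × 118000 + 0.25 × 11000 = 75500 + 29500 + 2750 = 107750
Portfolio C = 0.125 × 184000 + 0.5 × 134000 + 0.25 × 140000 + 0.125 × 183000 = 23000 + 67000 + 35000 + 22875 = 147875

Portfolio C ($147,875)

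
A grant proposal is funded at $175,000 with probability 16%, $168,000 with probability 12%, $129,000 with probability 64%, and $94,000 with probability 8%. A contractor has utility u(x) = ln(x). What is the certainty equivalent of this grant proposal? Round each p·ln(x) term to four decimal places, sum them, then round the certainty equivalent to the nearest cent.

$136,311.77

E[u] = 0.16·ln(175000) + 0.12·ln(168000) + 0.64·ln(129000) + 0.08·ln(94000) = 1.9316 + 1.4438 + 7.5312 + 0.9161 = 11.8227
CE = e^11.8227 ≈ 136311.77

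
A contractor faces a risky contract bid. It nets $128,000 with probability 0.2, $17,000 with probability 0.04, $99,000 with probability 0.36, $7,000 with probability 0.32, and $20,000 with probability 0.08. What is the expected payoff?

EV = 0.2 × 128000 + 0.04 × 17000 + 0.36 × 99000 + 0.32 × 7000 + 0.08 × 20000 = 25600 + 680 + 35640 + 2240 + 1600 = 65760

$65,760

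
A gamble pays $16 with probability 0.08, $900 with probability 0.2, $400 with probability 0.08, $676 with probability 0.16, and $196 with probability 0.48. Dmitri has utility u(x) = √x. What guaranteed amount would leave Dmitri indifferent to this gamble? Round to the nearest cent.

E[u] = 0.08·√16 + 0.2·√900 + 0.08·√400 + 0.16·√676 + 0.48·√196 = 0.08·4 + 0.2·30 + 0.08·20 + 0.16·26 + 0.48·14 = 18.8
CE = (18.8)² = 353.44

$353.44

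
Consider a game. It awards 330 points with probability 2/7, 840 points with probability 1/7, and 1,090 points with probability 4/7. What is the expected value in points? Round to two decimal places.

EV = 2/7 × 330 + 1/7 × 840 + 4/7 × 1090 = 94.2857 + 120 + 622.8571 = 837.1429

837.14 points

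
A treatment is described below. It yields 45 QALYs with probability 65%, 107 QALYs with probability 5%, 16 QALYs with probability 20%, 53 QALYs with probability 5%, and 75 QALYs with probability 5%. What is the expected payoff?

44.2 QALYs

EV = 0.65 × 45 + 0.05 × 107 + 0.2 × 16 + 0.05 × 53 + 0.05 × 75 = 29.25 + 5.35 + 3.2 + 2.65 + 3.75 = 44.2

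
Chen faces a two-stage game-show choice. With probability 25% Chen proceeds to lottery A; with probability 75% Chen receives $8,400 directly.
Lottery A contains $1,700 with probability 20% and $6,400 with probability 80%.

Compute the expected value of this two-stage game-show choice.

$7,665

EV(A) = 0.2 × 1700 + 0.8 × 6400 = 340 + 5120 = 5460
Branch B: 8400 (certain)
Overall = 0.25 × 5460 + 0.75 × 8400 = 1365 + 6300 = 7665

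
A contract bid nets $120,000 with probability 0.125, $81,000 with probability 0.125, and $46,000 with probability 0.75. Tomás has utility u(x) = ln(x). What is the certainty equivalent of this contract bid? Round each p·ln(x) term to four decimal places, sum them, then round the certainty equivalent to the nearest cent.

$55,659.05

E[u] = 0.125·ln(120000) + 0.125·ln(81000) + 0.75·ln(46000) = 1.4619 + 1.4128 + 8.0523 = 10.9270
CE = e^10.9270 ≈ 55659.05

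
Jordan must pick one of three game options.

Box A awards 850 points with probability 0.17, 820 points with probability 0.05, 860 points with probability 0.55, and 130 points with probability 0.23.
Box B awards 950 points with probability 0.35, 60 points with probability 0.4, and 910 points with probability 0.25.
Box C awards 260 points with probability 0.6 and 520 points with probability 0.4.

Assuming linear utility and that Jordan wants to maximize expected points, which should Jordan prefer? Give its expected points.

Box A = 0.17 × 850 + 0.05 × 820 + 0.55 × 860 + 0.23 × 130 = 144.5 + 41 + 473 + 29.9 = 688.4
Box B = 0.35 × 950 + 0.4 × 60 + 0.25 × 910 = 332.5 + 24 + 227.5 = 584
Box C = 0.6 × 260 + 0.4 × 520 = 156 + 208 = 364

Box A (688.4 points)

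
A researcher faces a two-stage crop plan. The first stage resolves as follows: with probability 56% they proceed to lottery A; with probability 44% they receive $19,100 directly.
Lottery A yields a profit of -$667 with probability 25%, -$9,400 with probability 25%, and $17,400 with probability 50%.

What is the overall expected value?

$11,866.62

EV(A) = 0.25 × (-667) + 0.25 × (-9400) + 0.5 × 17400 = -166.75 − 2350 + 8700 = 6183.25
Branch B: 19100 (certain)
Overall = 0.56 × 6183.25 + 0.44 × 19100 = 3462.62 + 8404 = 11866.62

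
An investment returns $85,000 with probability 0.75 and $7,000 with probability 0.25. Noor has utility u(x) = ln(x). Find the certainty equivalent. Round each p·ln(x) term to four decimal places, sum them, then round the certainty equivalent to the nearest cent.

$45,533.34

E[u] = 0.75·ln(85000) + 0.25·ln(7000) = 8.5128 + 2.2134 = 10.7262
CE = e^10.7262 ≈ 45533.34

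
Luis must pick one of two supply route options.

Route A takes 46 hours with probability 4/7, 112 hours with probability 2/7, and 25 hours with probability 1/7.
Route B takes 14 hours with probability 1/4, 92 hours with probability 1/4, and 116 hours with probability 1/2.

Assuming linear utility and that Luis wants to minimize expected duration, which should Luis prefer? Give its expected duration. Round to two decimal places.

Route A (61.86 hours)

Route A = 4/7 × 46 + 2/7 × 112 + 1/7 × 25 = 26.2857 + 32 + 3.5714 = 61.8571
Route B = 1/4 × 14 + 1/4 × 92 + 1/2 × 116 = 3.5 + 23 + 58 = 84.5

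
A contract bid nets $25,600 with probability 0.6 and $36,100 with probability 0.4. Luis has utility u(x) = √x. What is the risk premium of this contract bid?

E[u] = 0.6·√25600 + 0.4·√36100 = 0.6·160 + 0.4·190 = 172
CE = (172)² = 29584
Risk premium = EV − CE = 29800 − 29584 = 216

$216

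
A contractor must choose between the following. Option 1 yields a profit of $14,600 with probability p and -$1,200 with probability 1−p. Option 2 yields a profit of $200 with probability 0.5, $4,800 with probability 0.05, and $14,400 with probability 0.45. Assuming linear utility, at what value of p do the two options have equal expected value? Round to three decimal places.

EV(Option 2) = 0.5 × 200 + 0.05 × 4800 + 0.45 × 14400 = 100 + 240 + 6480 = 6820
p·14600 + (1−p)·(-1200) = 6820
15800p − 1200 = 6820
p = (6820 + 1200) / 15800

p = 0.508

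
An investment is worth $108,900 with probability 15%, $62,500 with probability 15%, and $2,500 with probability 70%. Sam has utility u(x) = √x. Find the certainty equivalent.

$14,884

E[u] = 0.15·√108900 + 0.15·√62500 + 0.7·√2500 = 0.15·330 + 0.15·250 + 0.7·50 = 122
CE = (122)² = 14884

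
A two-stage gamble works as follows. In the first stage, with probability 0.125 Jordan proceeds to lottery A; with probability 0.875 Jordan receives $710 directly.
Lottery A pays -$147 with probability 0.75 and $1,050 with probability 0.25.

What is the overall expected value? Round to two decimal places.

EV(A) = 0.75 × (-147) + 0.25 × 1050 = -110.25 + 262.5 = 152.25
Branch B: 710 (certain)
Overall = 0.125 × 152.25 + 0.875 × 710 = 19.03125 + 621.25 = 640.28125

$640.28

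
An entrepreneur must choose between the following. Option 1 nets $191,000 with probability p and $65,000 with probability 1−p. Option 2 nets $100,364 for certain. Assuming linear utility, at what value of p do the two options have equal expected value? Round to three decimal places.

p = 0.281

p·191000 + (1−p)·65000 = 100364
126000p + 65000 = 100364
p = (100364 − 65000) / 126000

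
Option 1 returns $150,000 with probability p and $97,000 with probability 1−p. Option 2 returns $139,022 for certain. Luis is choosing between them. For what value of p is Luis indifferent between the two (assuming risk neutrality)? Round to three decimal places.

p·150000 + (1−p)·97000 = 139022
53000p + 97000 = 139022
p = (139022 − 97000) / 53000

p = 0.793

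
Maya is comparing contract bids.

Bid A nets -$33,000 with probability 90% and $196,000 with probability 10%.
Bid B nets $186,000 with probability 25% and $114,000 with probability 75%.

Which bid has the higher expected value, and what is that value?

Bid B ($132,000)

Bid A = 0.9 × (-33000) + 0.1 × 196000 = -29700 + 19600 = -10100
Bid B = 0.25 × 186000 + 0.75 × 114000 = 46500 + 85500 = 132000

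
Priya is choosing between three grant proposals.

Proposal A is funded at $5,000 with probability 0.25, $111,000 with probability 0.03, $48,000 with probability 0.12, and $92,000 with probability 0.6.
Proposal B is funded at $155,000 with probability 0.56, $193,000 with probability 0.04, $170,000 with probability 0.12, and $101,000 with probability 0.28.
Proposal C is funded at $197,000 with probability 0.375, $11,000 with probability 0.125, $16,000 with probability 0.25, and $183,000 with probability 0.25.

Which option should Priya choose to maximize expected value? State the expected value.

Proposal B ($143,200)

Proposal A = 0.25 × 5000 + 0.03 × 111000 + 0.12 × 48000 + 0.6 × 92000 = 1250 + 3330 + 5760 + 55200 = 65540
Proposal B = 0.56 × 155000 + 0.04 × 193000 + 0.12 × 170000 + 0.28 × 101000 = 86800 + 7720 + 20400 + 28280 = 143200
Proposal C = 0.375 × 197000 + 0.125 × 11000 + 0.25 × 16000 + 0.25 × 183000 = 73875 + 1375 + 4000 + 45750 = 125000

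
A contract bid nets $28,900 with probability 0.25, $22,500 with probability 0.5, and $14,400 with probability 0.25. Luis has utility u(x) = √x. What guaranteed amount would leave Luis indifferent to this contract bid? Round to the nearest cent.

E[u] = 0.25·√28900 + 0.5·√22500 + 0.25·√14400 = 0.25·170 + 0.5·150 + 0.25·120 = 147.5
CE = (147.5)² = 21756.25

$21,756.25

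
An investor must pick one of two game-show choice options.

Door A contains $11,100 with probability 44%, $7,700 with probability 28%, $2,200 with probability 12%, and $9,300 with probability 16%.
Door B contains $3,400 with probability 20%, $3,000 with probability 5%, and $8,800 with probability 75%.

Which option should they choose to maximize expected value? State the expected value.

Door A = 0.44 × 11100 + 0.28 × 7700 + 0.12 × 2200 + 0.16 × 9300 = 4884 + 2156 + 264 + 1488 = 8792
Door B = 0.2 × 3400 + 0.05 × 3000 + 0.75 × 8800 = 680 + 150 + 6600 = 7430

Door A ($8,792)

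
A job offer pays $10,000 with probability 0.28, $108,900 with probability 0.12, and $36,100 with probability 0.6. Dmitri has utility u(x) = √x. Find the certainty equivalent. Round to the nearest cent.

$32,978.56

E[u] = 0.28·√10000 + 0.12·√108900 + 0.6·√36100 = 0.28·100 + 0.12·330 + 0.6·190 = 181.6
CE = (181.6)² = 32978.56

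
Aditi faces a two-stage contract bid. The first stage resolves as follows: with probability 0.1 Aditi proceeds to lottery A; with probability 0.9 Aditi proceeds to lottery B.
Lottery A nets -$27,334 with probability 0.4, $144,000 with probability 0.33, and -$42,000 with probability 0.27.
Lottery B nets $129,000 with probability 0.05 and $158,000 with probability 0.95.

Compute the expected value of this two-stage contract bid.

EV(A) = 0.4 × (-27334) + 0.33 × 144000 + 0.27 × (-42000) = -10933.6 + 47520 − 11340 = 25246.4
EV(B) = 0.05 × 129000 + 0.95 × 158000 = 6450 + 150100 = 156550
Overall = 0.1 × 25246.4 + 0.9 × 156550 = 2524.64 + 140895 = 143419.64

$143,419.64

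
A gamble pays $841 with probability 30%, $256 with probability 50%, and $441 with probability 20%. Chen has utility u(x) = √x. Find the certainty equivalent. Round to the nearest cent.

$436.81

E[u] = 0.3·√841 + 0.5·√256 + 0.2·√441 = 0.3·29 + 0.5·16 + 0.2·21 = 20.9
CE = (20.9)² = 436.81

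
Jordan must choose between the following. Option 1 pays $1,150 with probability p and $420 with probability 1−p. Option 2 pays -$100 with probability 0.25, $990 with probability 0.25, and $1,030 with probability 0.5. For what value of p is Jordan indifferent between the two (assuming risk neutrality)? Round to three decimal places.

EV(Option 2) = 0.25 × (-100) + 0.25 × 990 + 0.5 × 1030 = -25 + 247.5 + 515 = 737.5
p·1150 + (1−p)·420 = 737.5
730p + 420 = 737.5
p = (737.5 − 420) / 730

p = 0.435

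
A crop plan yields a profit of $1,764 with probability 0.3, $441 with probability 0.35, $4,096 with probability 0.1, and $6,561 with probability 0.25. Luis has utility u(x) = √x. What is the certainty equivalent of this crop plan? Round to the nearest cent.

E[u] = 0.3·√1764 + 0.35·√441 + 0.1·√4096 + 0.25·√6561 = 0.3·42 + 0.35·21 + 0.1·64 + 0.25·81 = 46.6
CE = (46.6)² = 2171.56

$2,171.56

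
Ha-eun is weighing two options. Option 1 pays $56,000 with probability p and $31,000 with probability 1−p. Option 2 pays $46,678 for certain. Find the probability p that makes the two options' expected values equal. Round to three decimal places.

p·56000 + (1−p)·31000 = 46678
25000p + 31000 = 46678
p = (46678 − 31000) / 25000

p = 0.627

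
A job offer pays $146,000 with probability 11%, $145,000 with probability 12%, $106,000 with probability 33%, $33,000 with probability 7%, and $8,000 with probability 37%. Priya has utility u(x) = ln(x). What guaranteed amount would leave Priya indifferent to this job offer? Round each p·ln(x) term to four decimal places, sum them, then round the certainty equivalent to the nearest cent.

E[u] = 0.11·ln(146000) + 0.12·ln(145000) + 0.33·ln(106000) + 0.07·ln(33000) + 0.37·ln(8000) = 1.3080 + 1.4261 + 3.8185 + 0.7283 + 3.3253 = 10.6062
CE = e^10.6062 ≈ 40384.45

$40,384.45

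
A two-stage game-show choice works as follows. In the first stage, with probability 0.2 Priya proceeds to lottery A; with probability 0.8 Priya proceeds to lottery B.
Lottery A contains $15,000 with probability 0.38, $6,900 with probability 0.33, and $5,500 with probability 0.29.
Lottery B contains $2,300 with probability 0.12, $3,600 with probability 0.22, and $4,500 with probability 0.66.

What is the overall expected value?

$5,144.80

EV(A) = 0.38 × 15000 + 0.33 × 6900 + 0.29 × 5500 = 5700 + 2277 + 1595 = 9572
EV(B) = 0.12 × 2300 + 0.22 × 3600 + 0.66 × 4500 = 276 + 792 + 2970 = 4038
Overall = 0.2 × 9572 + 0.8 × 4038 = 1914.4 + 3230.4 = 5144.8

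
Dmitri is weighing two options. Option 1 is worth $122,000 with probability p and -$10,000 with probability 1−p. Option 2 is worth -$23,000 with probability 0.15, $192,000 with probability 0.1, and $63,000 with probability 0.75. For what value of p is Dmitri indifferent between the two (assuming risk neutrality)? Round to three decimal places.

p = 0.553

EV(Option 2) = 0.15 × (-23000) + 0.1 × 192000 + 0.75 × 63000 = -3450 + 19200 + 47250 = 63000
p·122000 + (1−p)·(-10000) = 63000
132000p − 10000 = 63000
p = (63000 + 10000) / 132000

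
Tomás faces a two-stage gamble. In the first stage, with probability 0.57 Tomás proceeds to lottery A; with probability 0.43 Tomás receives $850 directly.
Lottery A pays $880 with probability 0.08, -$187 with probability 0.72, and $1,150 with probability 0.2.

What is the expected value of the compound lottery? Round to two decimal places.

$459.98

EV(A) = 0.08 × 880 + 0.72 × (-187) + 0.2 × 1150 = 70.4 − 134.64 + 230 = 165.76
Branch B: 850 (certain)
Overall = 0.57 × 165.76 + 0.43 × 850 = 94.4832 + 365.5 = 459.9832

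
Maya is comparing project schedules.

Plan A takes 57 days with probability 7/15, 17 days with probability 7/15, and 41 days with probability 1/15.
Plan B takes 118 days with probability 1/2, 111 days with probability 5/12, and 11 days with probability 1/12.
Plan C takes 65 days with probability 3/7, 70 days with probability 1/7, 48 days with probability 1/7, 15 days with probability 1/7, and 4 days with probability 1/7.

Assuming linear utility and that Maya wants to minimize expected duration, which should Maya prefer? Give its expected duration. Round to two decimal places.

Plan A = 7/15 × 57 + 7/15 × 17 + 1/15 × 41 = 26.6 + 7.9333 + 2.7333 = 37.2667
Plan B = 1/2 × 118 + 5/12 × 111 + 1/12 × 11 = 59 + 46.25 + 0.9167 = 106.1667
Plan C = 3/7 × 65 + 1/7 × 70 + 1/7 × 48 + 1/7 × 15 + 1/7 × 4 = 27.8571 + 10 + 6.8571 + 2.1429 + 0.5714 = 47.4286

Plan A (37.27 days)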